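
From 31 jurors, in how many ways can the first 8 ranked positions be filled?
P(31,8) = 31!/(31-8)! = 318073392000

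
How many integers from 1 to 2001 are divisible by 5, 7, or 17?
⌊2001/5⌋+⌊2001/7⌋+⌊2001/17⌋ - ⌊2001/35⌋-⌊2001/85⌋-⌊2001/119⌋ + ⌊2001/595⌋ = 400+285+117 - 57-23-16 + 3 = 709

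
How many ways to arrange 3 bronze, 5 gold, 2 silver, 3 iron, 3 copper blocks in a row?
16! / (3! × 5! × 2! × 3! × 3!) = 403603200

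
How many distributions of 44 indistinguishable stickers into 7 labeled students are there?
C(44+7-1, 7-1) = C(50, 6) = 15890700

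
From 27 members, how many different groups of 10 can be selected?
C(27,10) = 27!/(10!×17!) = 8436285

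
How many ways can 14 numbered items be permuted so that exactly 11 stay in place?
Choose the 11 fixed points C(14,11) = 364, derange the rest: !3 = Σ_{j=0}^{3} (-1)^j·3!/j! = 6 - 6 + 3 - 1 = 2. Product = 364 × 2 = 728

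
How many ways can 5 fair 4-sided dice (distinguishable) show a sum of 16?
Coefficient of x^16 in (x + x² + ... + x^4)^5. By inclusion-exclusion on dice exceeding 4: Σ_j (-1)^j C(5,j)·C(16-1-4j, 4) = C(5,0)·C(15,4) - C(5,1)·C(11,4) + C(5,2)·C(7,4) = 1·1365 - 5·330 + 10·35 = 65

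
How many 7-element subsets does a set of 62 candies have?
C(62,7) = 62!/(7!×55!) = 491796152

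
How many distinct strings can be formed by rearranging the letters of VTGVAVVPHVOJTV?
14! / (6! × 1! × 1! × 1! × 1! × 1! × 1! × 2!) = 60540480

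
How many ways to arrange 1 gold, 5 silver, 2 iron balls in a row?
8! / (1! × 5! × 2!) = 168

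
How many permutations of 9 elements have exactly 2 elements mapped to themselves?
Choose the 2 fixed points C(9,2) = 36, derange the rest: !7 = Σ_{j=0}^{7} (-1)^j·7!/j! = 5040 - 5040 + 2520 - 840 + 210 - 42 + 7 - 1 = 1854. Product = 36 × 1854 = 66744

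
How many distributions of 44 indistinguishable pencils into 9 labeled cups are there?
C(44+9-1, 9-1) = C(52, 8) = 752538150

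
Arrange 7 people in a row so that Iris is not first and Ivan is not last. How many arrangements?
By inclusion-exclusion: 7! - 2×(7-1)! + (7-2)! = 5040 - 1440 + 120 = 3720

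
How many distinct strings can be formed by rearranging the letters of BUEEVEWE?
8! / (4! × 1! × 1! × 1! × 1!) = 1680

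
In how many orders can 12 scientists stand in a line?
12! = 479001600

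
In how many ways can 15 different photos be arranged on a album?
15! = 1307674368000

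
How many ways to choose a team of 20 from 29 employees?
C(29,20) = 29!/(20!×9!) = 10015005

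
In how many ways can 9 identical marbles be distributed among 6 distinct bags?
C(9+6-1, 6-1) = C(14, 5) = 2002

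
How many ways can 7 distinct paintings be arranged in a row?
7! = 5040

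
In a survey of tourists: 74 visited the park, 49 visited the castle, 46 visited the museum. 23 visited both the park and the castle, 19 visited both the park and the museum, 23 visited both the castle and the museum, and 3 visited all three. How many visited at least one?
|A∪B∪C| = 74+49+46-23-19-23+3 = 107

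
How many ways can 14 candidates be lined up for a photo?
14! = 87178291200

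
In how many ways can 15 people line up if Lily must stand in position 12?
Fix one position: (15-1)! = 87178291200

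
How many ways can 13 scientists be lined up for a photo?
13! = 6227020800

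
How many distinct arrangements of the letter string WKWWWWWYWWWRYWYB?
16! / (1! × 1! × 10! × 1! × 3!) = 960960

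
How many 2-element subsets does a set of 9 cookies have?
C(9,2) = 9!/(2!×7!) = 36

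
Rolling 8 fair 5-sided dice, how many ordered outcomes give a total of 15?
Coefficient of x^15 in (x + x² + ... + x^5)^8. By inclusion-exclusion on dice exceeding 5: Σ_j (-1)^j C(8,j)·C(15-1-5j, 7) = C(8,0)·C(14,7) - C(8,1)·C(9,7) = 1·3432 - 8·36 = 3144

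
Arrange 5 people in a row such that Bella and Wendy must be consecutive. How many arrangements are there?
Treat the 2 as one block: (5-2+1)! × 2! = 24 × 2 = 48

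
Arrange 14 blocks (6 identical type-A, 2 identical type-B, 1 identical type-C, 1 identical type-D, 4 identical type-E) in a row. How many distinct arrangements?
14! / (6! × 2! × 1! × 1! × 4!) = 2522520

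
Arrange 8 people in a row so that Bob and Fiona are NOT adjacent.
Total - adjacent = 8! - (8-1)!×2 = 40320 - 10080 = 30240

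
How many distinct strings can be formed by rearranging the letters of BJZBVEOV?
8! / (1! × 2! × 1! × 1! × 1! × 2!) = 10080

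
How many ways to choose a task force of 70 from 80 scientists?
C(80,70) = 80!/(70!×10!) = 1646492110120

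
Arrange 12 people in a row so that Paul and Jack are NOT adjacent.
Total - adjacent = 12! - (12-1)!×2 = 479001600 - 79833600 = 399168000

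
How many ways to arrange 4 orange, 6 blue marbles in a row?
10! / (4! × 6!) = 210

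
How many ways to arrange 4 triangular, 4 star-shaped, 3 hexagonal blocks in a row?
11! / (4! × 4! × 3!) = 11550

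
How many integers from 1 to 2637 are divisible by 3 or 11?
⌊2637/3⌋ + ⌊2637/11⌋ - ⌊2637/33⌋ = 879 + 239 - 79 = 1039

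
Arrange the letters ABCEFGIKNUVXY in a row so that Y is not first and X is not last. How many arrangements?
By inclusion-exclusion: 13! - 2×(13-1)! + (13-2)! = 6227020800 - 958003200 + 39916800 = 5308934400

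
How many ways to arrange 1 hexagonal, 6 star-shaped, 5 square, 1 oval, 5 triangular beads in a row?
18! / (1! × 6! × 5! × 1! × 5!) = 617512896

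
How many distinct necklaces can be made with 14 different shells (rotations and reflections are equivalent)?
(14-1)!/2 = 6227020800/2 = 3113510400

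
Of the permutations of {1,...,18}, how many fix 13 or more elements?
Exactly j fixed points: C(18,j)·!(18-j); sum over j ≥ 13 (derangement numbers via !m = (m-1)·(!(m-1) + !(m-2)): !0..!5 = 1, 0, 1, 2, 9, 44). Σ_{j=13}^{18} C(18,j)·!(18-j) = C(18,13)·!5 + C(18,14)·!4 + C(18,15)·!3 + C(18,16)·!2 + C(18,17)·!1 + C(18,18)·!0 = 8568·44 + 3060·9 + 816·2 + 153·1 + 18·0 + 1·1 = 406318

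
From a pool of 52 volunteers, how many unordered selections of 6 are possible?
C(52,6) = 52!/(6!×46!) = 20358520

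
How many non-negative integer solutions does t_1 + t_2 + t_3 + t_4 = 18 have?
C(18+4-1, 4-1) = C(21, 3) = 1330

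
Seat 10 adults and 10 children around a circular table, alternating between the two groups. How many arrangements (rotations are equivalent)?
Fix one of the adults: (10-1)! ways for the remaining adults, × 10! ways for the children = 362880 × 3628800 = 1316818944000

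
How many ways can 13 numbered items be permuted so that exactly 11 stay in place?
Choose the 11 fixed points C(13,11) = 78, derange the rest: !2 = Σ_{j=0}^{2} (-1)^j·2!/j! = 2 - 2 + 1 = 1. Product = 78 × 1 = 78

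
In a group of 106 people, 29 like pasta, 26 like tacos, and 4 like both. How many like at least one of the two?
|A∪B| = |A| + |B| - |A∩B| = 29 + 26 - 4 = 51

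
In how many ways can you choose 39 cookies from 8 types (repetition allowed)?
C(39+8-1, 8-1) = C(46, 7) = 53524680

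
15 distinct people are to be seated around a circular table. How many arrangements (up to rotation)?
Circular: fix one position, arrange the rest. (15-1)! = 87178291200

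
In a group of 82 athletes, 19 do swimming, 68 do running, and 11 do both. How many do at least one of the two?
|A∪B| = |A| + |B| - |A∩B| = 19 + 68 - 11 = 76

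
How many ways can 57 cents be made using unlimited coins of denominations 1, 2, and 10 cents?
Coefficient of x^57 in 1/(1-x^1) · 1/(1-x^2) · 1/(1-x^10). Case on j = number of 10-cent coins (j = 0..5); remainder r = 57 - 10j is made from {1,2} in ⌊r/2⌋+1 ways. r = 57, 47, 37, 27, 17, 7 → 29 + 24 + 19 + 14 + 9 + 4 = 99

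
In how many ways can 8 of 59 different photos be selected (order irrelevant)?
C(59,8) = 59!/(8!×51!) = 2217471399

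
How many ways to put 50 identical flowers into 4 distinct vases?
C(50+4-1, 4-1) = C(53, 3) = 23426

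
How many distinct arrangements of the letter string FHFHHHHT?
8! / (2! × 1! × 5!) = 168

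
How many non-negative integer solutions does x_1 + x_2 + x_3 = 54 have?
C(54+3-1, 3-1) = C(56, 2) = 1540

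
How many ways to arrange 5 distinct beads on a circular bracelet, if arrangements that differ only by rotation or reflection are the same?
(5-1)!/2 = 24/2 = 12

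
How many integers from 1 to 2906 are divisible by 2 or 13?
⌊2906/2⌋ + ⌊2906/13⌋ - ⌊2906/26⌋ = 1453 + 223 - 111 = 1565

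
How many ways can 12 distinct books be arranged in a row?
12! = 479001600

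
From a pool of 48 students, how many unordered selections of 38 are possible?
C(48,38) = 48!/(38!×10!) = 6540715896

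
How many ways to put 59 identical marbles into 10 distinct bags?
C(59+10-1, 10-1) = C(68, 9) = 49280065120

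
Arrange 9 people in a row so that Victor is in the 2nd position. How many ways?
Fix one position: (9-1)! = 40320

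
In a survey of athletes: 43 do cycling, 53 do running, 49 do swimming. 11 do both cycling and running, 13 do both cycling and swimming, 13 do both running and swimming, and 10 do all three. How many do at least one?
|A∪B∪C| = 43+53+49-11-13-13+10 = 118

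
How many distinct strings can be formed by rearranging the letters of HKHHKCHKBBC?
11! / (2! × 2! × 3! × 4!) = 69300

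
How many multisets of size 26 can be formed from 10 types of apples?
C(26+10-1, 10-1) = C(35, 9) = 70607460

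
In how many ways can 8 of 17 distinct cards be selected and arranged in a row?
P(17,8) = 17!/(17-8)! = 980179200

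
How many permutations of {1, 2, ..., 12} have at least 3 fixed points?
Exactly j fixed points: C(12,j)·!(12-j); sum over j ≥ 3 (derangement numbers via !m = (m-1)·(!(m-1) + !(m-2)): !0..!9 = 1, 0, 1, 2, 9, 44, 265, 1854, 14833, 133496). Σ_{j=3}^{12} C(12,j)·!(12-j) = C(12,3)·!9 + C(12,4)·!8 + C(12,5)·!7 + C(12,6)·!6 + C(12,7)·!5 + C(12,8)·!4 + C(12,9)·!3 + C(12,10)·!2 + C(12,11)·!1 + C(12,12)·!0 = 220·133496 + 495·14833 + 792·1854 + 924·265 + 792·44 + 495·9 + 220·2 + 66·1 + 12·0 + 1·1 = 38464493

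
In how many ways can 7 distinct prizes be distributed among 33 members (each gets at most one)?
P(33,7) = 33!/(33-7)! = 21531121920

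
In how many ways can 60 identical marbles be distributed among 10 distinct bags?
C(60+10-1, 10-1) = C(69, 9) = 56672074888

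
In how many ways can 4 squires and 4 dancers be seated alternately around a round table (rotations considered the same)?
Fix one of the squires: (4-1)! ways for the remaining squires, × 4! ways for the dancers = 6 × 24 = 144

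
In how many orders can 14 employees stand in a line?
14! = 87178291200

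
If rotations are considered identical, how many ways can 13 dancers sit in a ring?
Circular: fix one position, arrange the rest. (13-1)! = 479001600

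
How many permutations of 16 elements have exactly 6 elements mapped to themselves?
Choose the 6 fixed points C(16,6) = 8008, derange the rest: !10 = Σ_{j=0}^{10} (-1)^j·10!/j! = 3628800 - 3628800 + 1814400 - 604800 + 151200 - 30240 + 5040 - 720 + 90 - 10 + 1 = 1334961. Product = 8008 × 1334961 = 10690367688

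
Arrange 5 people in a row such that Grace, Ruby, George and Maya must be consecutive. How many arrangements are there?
Treat the 4 as one block: (5-4+1)! × 4! = 2 × 24 = 48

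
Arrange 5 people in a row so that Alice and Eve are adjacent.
Treat as block: (5-1)! × 2! = 24 × 2 = 48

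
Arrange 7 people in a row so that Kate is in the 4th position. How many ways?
Fix one position: (7-1)! = 720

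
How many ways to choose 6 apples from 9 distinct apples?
C(9,6) = 9!/(6!×3!) = 84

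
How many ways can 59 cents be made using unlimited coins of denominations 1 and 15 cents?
Coefficient of x^59 in 1/(1-x^1) · 1/(1-x^15). Use j coins of 15 for j = 0..⌊59/15⌋ = 3, the rest in 1s: 3 + 1 = 4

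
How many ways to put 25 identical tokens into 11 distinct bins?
C(25+11-1, 11-1) = C(35, 10) = 183579396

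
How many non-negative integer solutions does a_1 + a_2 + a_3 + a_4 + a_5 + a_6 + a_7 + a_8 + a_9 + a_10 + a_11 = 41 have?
C(41+11-1, 11-1) = C(51, 10) = 12777711870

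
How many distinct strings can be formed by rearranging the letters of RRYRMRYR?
8! / (5! × 2! × 1!) = 168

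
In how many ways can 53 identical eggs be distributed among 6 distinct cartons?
C(53+6-1, 6-1) = C(58, 5) = 4582116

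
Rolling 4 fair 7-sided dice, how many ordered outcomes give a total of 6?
Coefficient of x^6 in (x + x² + ... + x^7)^4. By inclusion-exclusion on dice exceeding 7: Σ_j (-1)^j C(4,j)·C(6-1-7j, 3) = C(4,0)·C(5,3) = 1·10 = 10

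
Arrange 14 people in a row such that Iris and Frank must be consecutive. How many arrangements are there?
Treat the 2 as one block: (14-2+1)! × 2! = 6227020800 × 2 = 12454041600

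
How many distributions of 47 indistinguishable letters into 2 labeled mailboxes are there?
C(47+2-1, 2-1) = C(48, 1) = 48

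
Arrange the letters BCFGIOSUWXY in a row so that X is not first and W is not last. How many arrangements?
By inclusion-exclusion: 11! - 2×(11-1)! + (11-2)! = 39916800 - 7257600 + 362880 = 33022080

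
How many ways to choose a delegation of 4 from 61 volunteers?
C(61,4) = 61!/(4!×57!) = 521855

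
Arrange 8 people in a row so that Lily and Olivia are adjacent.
Treat as block: (8-1)! × 2! = 5040 × 2 = 10080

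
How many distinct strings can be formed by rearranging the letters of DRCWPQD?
7! / (1! × 1! × 1! × 1! × 1! × 2!) = 2520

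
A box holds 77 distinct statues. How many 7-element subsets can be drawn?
C(77,7) = 77!/(7!×70!) = 2404808340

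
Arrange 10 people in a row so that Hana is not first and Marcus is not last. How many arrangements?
By inclusion-exclusion: 10! - 2×(10-1)! + (10-2)! = 3628800 - 725760 + 40320 = 2943360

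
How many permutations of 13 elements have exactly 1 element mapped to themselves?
Choose the 1 fixed point C(13,1) = 13, derange the rest: !12 = Σ_{j=0}^{12} (-1)^j·12!/j! = 479001600 - 479001600 + 239500800 - 79833600 + 19958400 - 3991680 + 665280 - 95040 + 11880 - 1320 + 132 - 12 + 1 = 176214841. Product = 13 × 176214841 = 2290792933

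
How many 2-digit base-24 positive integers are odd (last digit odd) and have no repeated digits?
Last∈{1,3,5,7,9,11,13,15,17,19,21,23}. Last=0: 0. Last nonzero: 12×22×P(22,0) = 264. Total = 264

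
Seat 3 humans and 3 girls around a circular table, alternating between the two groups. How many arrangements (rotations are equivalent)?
Fix one of the humans: (3-1)! ways for the remaining humans, × 3! ways for the girls = 2 × 6 = 12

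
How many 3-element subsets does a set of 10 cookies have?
C(10,3) = 10!/(3!×7!) = 120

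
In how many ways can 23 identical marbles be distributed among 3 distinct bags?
C(23+3-1, 3-1) = C(25, 2) = 300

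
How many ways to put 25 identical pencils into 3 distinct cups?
C(25+3-1, 3-1) = C(27, 2) = 351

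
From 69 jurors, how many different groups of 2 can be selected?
C(69,2) = 69!/(2!×67!) = 2346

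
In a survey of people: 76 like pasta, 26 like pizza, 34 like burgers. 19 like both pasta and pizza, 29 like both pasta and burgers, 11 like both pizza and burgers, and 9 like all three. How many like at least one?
|A∪B∪C| = 76+26+34-19-29-11+9 = 86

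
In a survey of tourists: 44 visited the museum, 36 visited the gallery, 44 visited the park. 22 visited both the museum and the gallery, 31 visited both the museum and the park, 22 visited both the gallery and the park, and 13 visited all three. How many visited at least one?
|A∪B∪C| = 44+36+44-22-31-22+13 = 62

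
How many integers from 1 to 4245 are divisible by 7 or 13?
⌊4245/7⌋ + ⌊4245/13⌋ - ⌊4245/91⌋ = 606 + 326 - 46 = 886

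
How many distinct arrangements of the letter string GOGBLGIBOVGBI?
13! / (2! × 4! × 1! × 3! × 2! × 1!) = 10810800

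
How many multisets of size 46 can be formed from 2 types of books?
C(46+2-1, 2-1) = C(47, 1) = 47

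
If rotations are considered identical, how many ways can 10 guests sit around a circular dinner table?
Circular: fix one position, arrange the rest. (10-1)! = 362880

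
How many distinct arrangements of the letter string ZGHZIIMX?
8! / (1! × 1! × 2! × 2! × 1! × 1!) = 10080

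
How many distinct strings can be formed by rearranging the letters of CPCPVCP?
7! / (1! × 3! × 3!) = 140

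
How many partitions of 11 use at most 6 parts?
By conjugation, equals partitions of 11 into parts ≤ 6. Let r_j(i) = number of partitions of i into parts ≤ j, for i = 0..11. r_1(i) = 1 for all i; r_j(i) = r_{j-1}(i) + r_j(i-j). Rows j = 2..6: ≤2: 1 1 2 2 3 3 4 4 5 5 6 6; ≤3: 1 1 2 3 4 5 7 8 10 12 14 16; ≤4: 1 1 2 3 5 6 9 11 15 18 23 27; ≤5: 1 1 2 3 5 7 10 13 18 23 30 37; ≤6: 1 1 2 3 5 7 11 14 20 26 35 44. r_6(11) = 44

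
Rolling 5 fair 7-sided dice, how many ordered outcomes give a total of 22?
Coefficient of x^22 in (x + x² + ... + x^7)^5. By inclusion-exclusion on dice exceeding 7: Σ_j (-1)^j C(5,j)·C(22-1-7j, 4) = C(5,0)·C(21,4) - C(5,1)·C(14,4) + C(5,2)·C(7,4) = 1·5985 - 5·1001 + 10·35 = 1330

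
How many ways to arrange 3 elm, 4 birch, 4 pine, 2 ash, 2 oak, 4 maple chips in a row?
19! / (3! × 4! × 4! × 2! × 2! × 4!) = 366648282000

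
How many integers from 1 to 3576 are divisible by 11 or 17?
⌊3576/11⌋ + ⌊3576/17⌋ - ⌊3576/187⌋ = 325 + 210 - 19 = 516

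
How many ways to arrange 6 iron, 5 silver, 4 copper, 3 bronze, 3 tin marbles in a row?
21! / (6! × 5! × 4! × 3! × 3!) = 684410126400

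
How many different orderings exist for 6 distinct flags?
6! = 720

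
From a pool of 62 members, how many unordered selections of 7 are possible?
C(62,7) = 62!/(7!×55!) = 491796152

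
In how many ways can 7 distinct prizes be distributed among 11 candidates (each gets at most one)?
P(11,7) = 11!/(11-7)! = 1663200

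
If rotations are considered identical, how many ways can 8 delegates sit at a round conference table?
Circular: fix one position, arrange the rest. (8-1)! = 5040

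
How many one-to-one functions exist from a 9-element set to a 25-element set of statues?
P(25,9) = 25!/(25-9)! = 741354768000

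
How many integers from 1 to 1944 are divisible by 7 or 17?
⌊1944/7⌋ + ⌊1944/17⌋ - ⌊1944/119⌋ = 277 + 114 - 16 = 375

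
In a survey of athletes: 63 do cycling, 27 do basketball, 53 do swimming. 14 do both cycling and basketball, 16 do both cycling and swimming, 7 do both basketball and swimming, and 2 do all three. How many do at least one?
|A∪B∪C| = 63+27+53-14-16-7+2 = 108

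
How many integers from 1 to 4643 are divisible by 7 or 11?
⌊4643/7⌋ + ⌊4643/11⌋ - ⌊4643/77⌋ = 663 + 422 - 60 = 1025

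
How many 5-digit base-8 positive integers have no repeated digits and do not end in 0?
Last digit: 7 nonzero choices. First digit: 6 (nonzero, ≠last). Middle 3: P(6,3) = 120. Total = 5040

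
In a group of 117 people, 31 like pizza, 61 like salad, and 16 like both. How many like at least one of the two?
|A∪B| = |A| + |B| - |A∩B| = 31 + 61 - 16 = 76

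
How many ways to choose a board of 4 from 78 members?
C(78,4) = 78!/(4!×74!) = 1426425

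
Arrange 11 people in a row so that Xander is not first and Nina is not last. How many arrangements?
By inclusion-exclusion: 11! - 2×(11-1)! + (11-2)! = 39916800 - 7257600 + 362880 = 33022080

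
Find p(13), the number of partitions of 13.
Pentagonal recurrence p(n) = p(n-1) + p(n-2) - p(n-5) - p(n-7) + p(n-12) + p(n-15) - ... gives p(0..12) = 1, 1, 2, 3, 5, 7, 11, 15, 22, 30, 42, 56, 77. p(13) = p(12) + p(11) - p(8) - p(6) + p(1) = 77 + 56 - 22 - 11 + 1 = 101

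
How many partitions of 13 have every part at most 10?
Let r_j(i) = number of partitions of i into parts ≤ j, for i = 0..13. r_1(i) = 1 for all i; r_j(i) = r_{j-1}(i) + r_j(i-j). Rows j = 2..10: ≤2: 1 1 2 2 3 3 4 4 5 5 6 6 7 7; ≤3: 1 1 2 3 4 5 7 8 10 12 14 16 19 21; ≤4: 1 1 2 3 5 6 9 11 15 18 23 27 34 39; ≤5: 1 1 2 3 5 7 10 13 18 23 30 37 47 57; ≤6: 1 1 2 3 5 7 11 14 20 26 35 44 58 71; ≤7: 1 1 2 3 5 7 11 15 21 28 38 49 65 82; ≤8: 1 1 2 3 5 7 11 15 22 29 40 52 70 89; ≤9: 1 1 2 3 5 7 11 15 22 30 41 54 73 94; ≤10: 1 1 2 3 5 7 11 15 22 30 42 55 75 97. r_10(13) = 97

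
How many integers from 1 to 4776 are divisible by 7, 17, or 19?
⌊4776/7⌋+⌊4776/17⌋+⌊4776/19⌋ - ⌊4776/119⌋-⌊4776/133⌋-⌊4776/323⌋ + ⌊4776/2261⌋ = 682+280+251 - 40-35-14 + 2 = 1126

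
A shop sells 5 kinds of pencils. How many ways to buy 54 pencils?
C(54+5-1, 5-1) = C(58, 4) = 424270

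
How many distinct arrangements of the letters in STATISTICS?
10! / (3! × 3! × 1! × 2! × 1!) = 50400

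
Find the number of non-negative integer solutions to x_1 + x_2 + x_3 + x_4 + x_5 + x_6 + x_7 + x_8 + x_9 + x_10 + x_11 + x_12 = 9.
C(9+12-1, 12-1) = C(20, 11) = 167960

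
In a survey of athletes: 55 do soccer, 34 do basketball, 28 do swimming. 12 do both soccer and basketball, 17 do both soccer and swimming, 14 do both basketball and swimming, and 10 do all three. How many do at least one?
|A∪B∪C| = 55+34+28-12-17-14+10 = 84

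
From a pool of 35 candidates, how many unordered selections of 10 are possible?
C(35,10) = 35!/(10!×25!) = 183579396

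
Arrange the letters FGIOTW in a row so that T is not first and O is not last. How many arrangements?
By inclusion-exclusion: 6! - 2×(6-1)! + (6-2)! = 720 - 240 + 24 = 504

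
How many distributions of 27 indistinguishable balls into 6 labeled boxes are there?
C(27+6-1, 6-1) = C(32, 5) = 201376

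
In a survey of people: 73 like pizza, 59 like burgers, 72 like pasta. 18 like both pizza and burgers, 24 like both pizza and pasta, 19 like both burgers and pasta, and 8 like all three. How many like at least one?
|A∪B∪C| = 73+59+72-18-24-19+8 = 151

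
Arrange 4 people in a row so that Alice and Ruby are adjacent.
Treat as block: (4-1)! × 2! = 6 × 2 = 12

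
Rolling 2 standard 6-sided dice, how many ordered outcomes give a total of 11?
Coefficient of x^11 in (x + x² + ... + x^6)^2. By inclusion-exclusion on dice exceeding 6: Σ_j (-1)^j C(2,j)·C(11-1-6j, 1) = C(2,0)·C(10,1) - C(2,1)·C(4,1) = 1·10 - 2·4 = 2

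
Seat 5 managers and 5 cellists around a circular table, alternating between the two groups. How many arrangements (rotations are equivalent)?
Fix one of the managers: (5-1)! ways for the remaining managers, × 5! ways for the cellists = 24 × 120 = 2880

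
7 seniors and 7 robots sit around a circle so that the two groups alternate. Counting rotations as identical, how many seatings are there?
Fix one of the seniors: (7-1)! ways for the remaining seniors, × 7! ways for the robots = 720 × 5040 = 3628800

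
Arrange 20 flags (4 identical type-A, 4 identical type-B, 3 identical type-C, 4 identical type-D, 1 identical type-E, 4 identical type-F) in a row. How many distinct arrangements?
20! / (4! × 4! × 3! × 4! × 1! × 4!) = 1222160940000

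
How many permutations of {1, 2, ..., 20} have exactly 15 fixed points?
Choose the 15 fixed points C(20,15) = 15504, derange the rest: !5 = Σ_{j=0}^{5} (-1)^j·5!/j! = 120 - 120 + 60 - 20 + 5 - 1 = 44. Product = 15504 × 44 = 682176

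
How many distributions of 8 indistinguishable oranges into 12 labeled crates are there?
C(8+12-1, 12-1) = C(19, 11) = 75582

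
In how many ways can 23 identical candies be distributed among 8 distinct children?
C(23+8-1, 8-1) = C(30, 7) = 2035800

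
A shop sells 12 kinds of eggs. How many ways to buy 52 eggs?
C(52+12-1, 12-1) = C(63, 11) = 615790256823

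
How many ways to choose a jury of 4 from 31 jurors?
C(31,4) = 31!/(4!×27!) = 31465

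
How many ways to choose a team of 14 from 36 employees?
C(36,14) = 36!/(14!×22!) = 3796297200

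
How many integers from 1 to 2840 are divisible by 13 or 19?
⌊2840/13⌋ + ⌊2840/19⌋ - ⌊2840/247⌋ = 218 + 149 - 11 = 356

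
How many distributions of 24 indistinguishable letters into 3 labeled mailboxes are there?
C(24+3-1, 3-1) = C(26, 2) = 325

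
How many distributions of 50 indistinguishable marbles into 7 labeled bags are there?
C(50+7-1, 7-1) = C(56, 6) = 32468436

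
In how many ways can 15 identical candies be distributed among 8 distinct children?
C(15+8-1, 8-1) = C(22, 7) = 170544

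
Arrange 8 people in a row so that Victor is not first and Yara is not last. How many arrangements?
By inclusion-exclusion: 8! - 2×(8-1)! + (8-2)! = 40320 - 10080 + 720 = 30960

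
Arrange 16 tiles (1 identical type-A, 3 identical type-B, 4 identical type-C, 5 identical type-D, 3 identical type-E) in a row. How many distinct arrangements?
16! / (1! × 3! × 4! × 5! × 3!) = 201801600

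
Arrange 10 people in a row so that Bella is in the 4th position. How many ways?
Fix one position: (10-1)! = 362880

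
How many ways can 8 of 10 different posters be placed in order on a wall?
P(10,8) = 10!/(10-8)! = 1814400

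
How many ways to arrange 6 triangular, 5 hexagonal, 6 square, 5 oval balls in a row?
22! / (6! × 5! × 6! × 5!) = 150570227808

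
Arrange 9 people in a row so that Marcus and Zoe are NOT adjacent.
Total - adjacent = 9! - (9-1)!×2 = 362880 - 80640 = 282240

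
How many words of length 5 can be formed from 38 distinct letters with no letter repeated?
P(38,5) = 38!/(38-5)! = 60233040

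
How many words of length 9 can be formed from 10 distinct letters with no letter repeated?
P(10,9) = 10!/(10-9)! = 3628800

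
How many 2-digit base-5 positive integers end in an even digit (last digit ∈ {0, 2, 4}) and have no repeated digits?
Last∈{0,2,4}. Last=0: 4. Last nonzero: 2×3×P(3,0) = 6. Total = 10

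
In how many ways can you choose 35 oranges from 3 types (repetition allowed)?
C(35+3-1, 3-1) = C(37, 2) = 666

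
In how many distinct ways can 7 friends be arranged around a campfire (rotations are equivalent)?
Circular: fix one position, arrange the rest. (7-1)! = 720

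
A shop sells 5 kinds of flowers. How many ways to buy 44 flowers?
C(44+5-1, 5-1) = C(48, 4) = 194580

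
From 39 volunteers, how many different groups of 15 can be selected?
C(39,15) = 39!/(15!×24!) = 25140840660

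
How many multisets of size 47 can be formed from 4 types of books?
C(47+4-1, 4-1) = C(50, 3) = 19600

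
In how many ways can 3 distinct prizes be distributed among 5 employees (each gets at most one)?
P(5,3) = 5!/(5-3)! = 60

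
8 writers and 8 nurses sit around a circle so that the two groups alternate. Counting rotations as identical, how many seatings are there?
Fix one of the writers: (8-1)! ways for the remaining writers, × 8! ways for the nurses = 5040 × 40320 = 203212800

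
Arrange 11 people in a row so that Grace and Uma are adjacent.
Treat as block: (11-1)! × 2! = 3628800 × 2 = 7257600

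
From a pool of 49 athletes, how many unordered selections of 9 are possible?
C(49,9) = 49!/(9!×40!) = 2054455634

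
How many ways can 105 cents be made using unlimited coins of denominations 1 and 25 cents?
Coefficient of x^105 in 1/(1-x^1) · 1/(1-x^25). Use j coins of 25 for j = 0..⌊105/25⌋ = 4, the rest in 1s: 4 + 1 = 5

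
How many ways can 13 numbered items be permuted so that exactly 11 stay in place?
Choose the 11 fixed points C(13,11) = 78, derange the rest: !2 = Σ_{j=0}^{2} (-1)^j·2!/j! = 2 - 2 + 1 = 1. Product = 78 × 1 = 78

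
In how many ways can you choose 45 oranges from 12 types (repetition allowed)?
C(45+12-1, 12-1) = C(56, 11) = 148902215280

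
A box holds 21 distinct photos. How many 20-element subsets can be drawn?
C(21,20) = 21!/(20!×1!) = 21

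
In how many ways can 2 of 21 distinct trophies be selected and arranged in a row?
P(21,2) = 21!/(21-2)! = 420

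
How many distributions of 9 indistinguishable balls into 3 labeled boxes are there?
C(9+3-1, 3-1) = C(11, 2) = 55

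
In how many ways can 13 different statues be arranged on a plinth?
13! = 6227020800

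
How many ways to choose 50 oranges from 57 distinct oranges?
C(57,50) = 57!/(50!×7!) = 264385836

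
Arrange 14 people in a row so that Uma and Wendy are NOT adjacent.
Total - adjacent = 14! - (14-1)!×2 = 87178291200 - 12454041600 = 74724249600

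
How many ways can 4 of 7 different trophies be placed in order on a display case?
P(7,4) = 7!/(7-4)! = 840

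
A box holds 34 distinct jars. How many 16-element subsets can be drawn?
C(34,16) = 34!/(16!×18!) = 2203961430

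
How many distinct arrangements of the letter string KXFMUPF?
7! / (1! × 1! × 1! × 2! × 1! × 1!) = 2520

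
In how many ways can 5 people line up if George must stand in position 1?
Fix one position: (5-1)! = 24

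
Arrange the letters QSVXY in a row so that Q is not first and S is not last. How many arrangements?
By inclusion-exclusion: 5! - 2×(5-1)! + (5-2)! = 120 - 48 + 6 = 78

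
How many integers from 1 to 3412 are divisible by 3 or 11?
⌊3412/3⌋ + ⌊3412/11⌋ - ⌊3412/33⌋ = 1137 + 310 - 103 = 1344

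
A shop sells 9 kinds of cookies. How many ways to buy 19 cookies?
C(19+9-1, 9-1) = C(27, 8) = 2220075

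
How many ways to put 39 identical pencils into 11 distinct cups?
C(39+11-1, 11-1) = C(49, 10) = 8217822536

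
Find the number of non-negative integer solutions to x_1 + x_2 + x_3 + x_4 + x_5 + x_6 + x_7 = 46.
C(46+7-1, 7-1) = C(52, 6) = 20358520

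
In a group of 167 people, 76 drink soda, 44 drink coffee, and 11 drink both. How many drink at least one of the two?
|A∪B| = |A| + |B| - |A∩B| = 76 + 44 - 11 = 109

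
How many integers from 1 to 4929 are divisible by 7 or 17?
⌊4929/7⌋ + ⌊4929/17⌋ - ⌊4929/119⌋ = 704 + 289 - 41 = 952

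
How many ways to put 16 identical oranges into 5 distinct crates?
C(16+5-1, 5-1) = C(20, 4) = 4845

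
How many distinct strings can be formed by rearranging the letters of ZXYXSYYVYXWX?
12! / (4! × 1! × 1! × 1! × 4! × 1!) = 831600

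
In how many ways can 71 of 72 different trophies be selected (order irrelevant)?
C(72,71) = 72!/(71!×1!) = 72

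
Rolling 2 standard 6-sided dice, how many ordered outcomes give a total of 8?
Coefficient of x^8 in (x + x² + ... + x^6)^2. By inclusion-exclusion on dice exceeding 6: Σ_j (-1)^j C(2,j)·C(8-1-6j, 1) = C(2,0)·C(7,1) - C(2,1)·C(1,1) = 1·7 - 2·1 = 5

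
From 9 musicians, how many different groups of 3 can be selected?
C(9,3) = 9!/(3!×6!) = 84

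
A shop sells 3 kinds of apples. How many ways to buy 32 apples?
C(32+3-1, 3-1) = C(34, 2) = 561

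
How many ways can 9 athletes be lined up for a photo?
9! = 362880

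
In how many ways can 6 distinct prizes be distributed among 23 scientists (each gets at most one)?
P(23,6) = 23!/(23-6)! = 72681840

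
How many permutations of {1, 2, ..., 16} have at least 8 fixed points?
Exactly j fixed points: C(16,j)·!(16-j); sum over j ≥ 8 (derangement numbers via !m = (m-1)·(!(m-1) + !(m-2)): !0..!8 = 1, 0, 1, 2, 9, 44, 265, 1854, 14833). Σ_{j=8}^{16} C(16,j)·!(16-j) = C(16,8)·!8 + C(16,9)·!7 + C(16,10)·!6 + C(16,11)·!5 + C(16,12)·!4 + C(16,13)·!3 + C(16,14)·!2 + C(16,15)·!1 + C(16,16)·!0 = 12870·14833 + 11440·1854 + 8008·265 + 4368·44 + 1820·9 + 560·2 + 120·1 + 16·0 + 1·1 = 214442403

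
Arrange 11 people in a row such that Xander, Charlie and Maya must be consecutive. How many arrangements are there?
Treat the 3 as one block: (11-3+1)! × 3! = 362880 × 6 = 2177280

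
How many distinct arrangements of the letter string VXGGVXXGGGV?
11! / (3! × 5! × 3!) = 9240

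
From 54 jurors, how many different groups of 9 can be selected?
C(54,9) = 54!/(9!×45!) = 5317936260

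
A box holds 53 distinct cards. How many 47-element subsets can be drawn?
C(53,47) = 53!/(47!×6!) = 22957480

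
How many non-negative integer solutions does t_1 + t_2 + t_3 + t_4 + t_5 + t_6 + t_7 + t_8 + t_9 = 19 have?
C(19+9-1, 9-1) = C(27, 8) = 2220075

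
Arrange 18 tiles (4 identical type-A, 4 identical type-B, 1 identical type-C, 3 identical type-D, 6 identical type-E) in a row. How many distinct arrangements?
18! / (4! × 4! × 1! × 3! × 6!) = 2572970400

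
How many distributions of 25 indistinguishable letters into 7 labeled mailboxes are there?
C(25+7-1, 7-1) = C(31, 6) = 736281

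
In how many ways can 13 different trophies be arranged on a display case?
13! = 6227020800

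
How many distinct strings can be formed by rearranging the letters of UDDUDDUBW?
9! / (3! × 1! × 1! × 4!) = 2520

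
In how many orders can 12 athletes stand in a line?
12! = 479001600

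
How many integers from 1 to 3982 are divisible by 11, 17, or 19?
⌊3982/11⌋+⌊3982/17⌋+⌊3982/19⌋ - ⌊3982/187⌋-⌊3982/209⌋-⌊3982/323⌋ + ⌊3982/3553⌋ = 362+234+209 - 21-19-12 + 1 = 754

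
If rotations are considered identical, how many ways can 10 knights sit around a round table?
Circular: fix one position, arrange the rest. (10-1)! = 362880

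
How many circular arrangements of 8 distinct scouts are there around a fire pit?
Circular: fix one position, arrange the rest. (8-1)! = 5040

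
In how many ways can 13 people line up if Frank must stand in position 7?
Fix one position: (13-1)! = 479001600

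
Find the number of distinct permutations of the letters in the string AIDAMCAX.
8! / (1! × 3! × 1! × 1! × 1! × 1!) = 6720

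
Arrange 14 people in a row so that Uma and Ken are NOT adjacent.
Total - adjacent = 14! - (14-1)!×2 = 87178291200 - 12454041600 = 74724249600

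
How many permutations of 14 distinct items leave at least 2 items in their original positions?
Exactly j fixed points: C(14,j)·!(14-j); sum over j ≥ 2 (derangement numbers via !m = (m-1)·(!(m-1) + !(m-2)): !0..!12 = 1, 0, 1, 2, 9, 44, 265, 1854, 14833, 133496, 1334961, 14684570, 176214841). Σ_{j=2}^{14} C(14,j)·!(14-j) = C(14,2)·!12 + C(14,3)·!11 + C(14,4)·!10 + C(14,5)·!9 + C(14,6)·!8 + C(14,7)·!7 + C(14,8)·!6 + C(14,9)·!5 + C(14,10)·!4 + C(14,11)·!3 + C(14,12)·!2 + C(14,13)·!1 + C(14,14)·!0 = 91·176214841 + 364·14684570 + 1001·1334961 + 2002·133496 + 3003·14833 + 3432·1854 + 3003·265 + 2002·44 + 1001·9 + 364·2 + 91·1 + 14·0 + 1·1 = 23036089103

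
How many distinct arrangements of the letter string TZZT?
4! / (2! × 2!) = 6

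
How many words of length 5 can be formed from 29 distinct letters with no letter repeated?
P(29,5) = 29!/(29-5)! = 14250600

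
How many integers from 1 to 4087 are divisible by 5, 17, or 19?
⌊4087/5⌋+⌊4087/17⌋+⌊4087/19⌋ - ⌊4087/85⌋-⌊4087/95⌋-⌊4087/323⌋ + ⌊4087/1615⌋ = 817+240+215 - 48-43-12 + 2 = 1171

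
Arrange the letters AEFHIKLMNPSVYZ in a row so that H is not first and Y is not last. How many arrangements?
By inclusion-exclusion: 14! - 2×(14-1)! + (14-2)! = 87178291200 - 12454041600 + 479001600 = 75203251200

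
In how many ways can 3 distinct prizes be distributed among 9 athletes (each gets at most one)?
P(9,3) = 9!/(9-3)! = 504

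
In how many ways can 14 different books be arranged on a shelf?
14! = 87178291200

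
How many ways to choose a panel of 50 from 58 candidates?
C(58,50) = 58!/(50!×8!) = 1916797311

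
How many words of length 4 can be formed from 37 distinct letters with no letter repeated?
P(37,4) = 37!/(37-4)! = 1585080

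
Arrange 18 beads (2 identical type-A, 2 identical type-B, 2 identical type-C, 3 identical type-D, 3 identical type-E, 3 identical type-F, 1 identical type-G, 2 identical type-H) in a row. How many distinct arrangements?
18! / (2! × 2! × 2! × 3! × 3! × 3! × 1! × 2!) = 1852538688000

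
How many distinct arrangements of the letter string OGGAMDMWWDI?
11! / (2! × 1! × 1! × 2! × 1! × 2! × 2!) = 2494800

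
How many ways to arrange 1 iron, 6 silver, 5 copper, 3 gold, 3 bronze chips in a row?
18! / (1! × 6! × 5! × 3! × 3!) = 2058376320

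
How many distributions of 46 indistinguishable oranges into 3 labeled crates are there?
C(46+3-1, 3-1) = C(48, 2) = 1128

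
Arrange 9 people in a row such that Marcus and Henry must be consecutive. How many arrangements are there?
Treat the 2 as one block: (9-2+1)! × 2! = 40320 × 2 = 80640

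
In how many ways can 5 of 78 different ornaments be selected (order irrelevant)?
C(78,5) = 78!/(5!×73!) = 21111090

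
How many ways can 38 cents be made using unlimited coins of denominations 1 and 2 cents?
Coefficient of x^38 in 1/(1-x^1) · 1/(1-x^2). Use j coins of 2 for j = 0..⌊38/2⌋ = 19, the rest in 1s: 19 + 1 = 20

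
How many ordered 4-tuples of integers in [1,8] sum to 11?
Coefficient of x^11 in (x + x² + ... + x^8)^4. By inclusion-exclusion on dice exceeding 8: Σ_j (-1)^j C(4,j)·C(11-1-8j, 3) = C(4,0)·C(10,3) = 1·120 = 120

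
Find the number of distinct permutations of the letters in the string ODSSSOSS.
8! / (1! × 2! × 5!) = 168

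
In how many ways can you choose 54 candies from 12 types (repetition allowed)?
C(54+12-1, 12-1) = C(65, 11) = 895068996640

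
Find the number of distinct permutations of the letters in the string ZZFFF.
5! / (2! × 3!) = 10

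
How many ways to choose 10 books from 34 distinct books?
C(34,10) = 34!/(10!×24!) = 131128140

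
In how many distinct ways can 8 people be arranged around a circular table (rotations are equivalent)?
Circular: fix one position, arrange the rest. (8-1)! = 5040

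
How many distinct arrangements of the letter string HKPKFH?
6! / (1! × 1! × 2! × 2!) = 180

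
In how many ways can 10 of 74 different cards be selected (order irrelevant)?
C(74,10) = 74!/(10!×64!) = 718406958841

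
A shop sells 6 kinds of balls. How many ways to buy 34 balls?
C(34+6-1, 6-1) = C(39, 5) = 575757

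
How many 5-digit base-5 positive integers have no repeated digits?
First digit: 4 choices (nonzero). Then descending: 4 × 4 × 3 × 2 × 1 = 96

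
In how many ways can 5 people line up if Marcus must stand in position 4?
Fix one position: (5-1)! = 24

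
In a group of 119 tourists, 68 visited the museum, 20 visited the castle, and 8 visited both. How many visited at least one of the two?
|A∪B| = |A| + |B| - |A∩B| = 68 + 20 - 8 = 80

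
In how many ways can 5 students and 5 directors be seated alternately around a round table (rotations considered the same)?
Fix one of the students: (5-1)! ways for the remaining students, × 5! ways for the directors = 24 × 120 = 2880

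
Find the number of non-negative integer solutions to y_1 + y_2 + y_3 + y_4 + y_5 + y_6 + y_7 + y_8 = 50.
C(50+8-1, 8-1) = C(57, 7) = 264385836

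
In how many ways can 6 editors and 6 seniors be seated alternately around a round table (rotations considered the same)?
Fix one of the editors: (6-1)! ways for the remaining editors, × 6! ways for the seniors = 120 × 720 = 86400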